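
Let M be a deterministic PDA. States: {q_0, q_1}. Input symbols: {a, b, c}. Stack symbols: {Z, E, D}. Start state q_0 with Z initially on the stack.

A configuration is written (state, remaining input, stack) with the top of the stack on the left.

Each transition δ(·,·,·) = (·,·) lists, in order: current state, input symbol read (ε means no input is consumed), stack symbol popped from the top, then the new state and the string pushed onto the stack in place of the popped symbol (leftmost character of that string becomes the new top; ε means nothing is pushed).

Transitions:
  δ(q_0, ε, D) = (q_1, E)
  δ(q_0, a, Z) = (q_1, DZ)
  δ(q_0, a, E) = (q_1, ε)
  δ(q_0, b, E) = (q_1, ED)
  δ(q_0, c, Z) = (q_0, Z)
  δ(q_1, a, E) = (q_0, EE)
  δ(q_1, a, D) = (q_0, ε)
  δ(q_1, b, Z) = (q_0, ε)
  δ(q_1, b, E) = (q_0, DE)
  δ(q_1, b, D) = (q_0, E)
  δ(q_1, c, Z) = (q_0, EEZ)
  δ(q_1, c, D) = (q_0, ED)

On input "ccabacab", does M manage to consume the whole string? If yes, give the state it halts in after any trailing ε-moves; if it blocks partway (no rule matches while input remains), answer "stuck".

q_1

(q_0, ccabacab, Z)
  read c, top Z: go to q_0, push Z → (q_0, cabacab, Z)
  read c, top Z: go to q_0, push Z → (q_0, abacab, Z)
  read a, top Z: go to q_1, push DZ → (q_1, bacab, DZ)
  read b, top D: go to q_0, push E → (q_0, acab, EZ)
  read a, top E: go to q_1, push ε → (q_1, cab, Z)
  read c, top Z: go to q_0, push EEZ → (q_0, ab, EEZ)
  read a, top E: go to q_1, push ε → (q_1, b, EZ)
  read b, top E: go to q_0, push DE → (q_0, ε, DEZ)
  ε-move, top D: go to q_1, push E → (q_1, ε, EEZ)
All input consumed; M is in state q_1.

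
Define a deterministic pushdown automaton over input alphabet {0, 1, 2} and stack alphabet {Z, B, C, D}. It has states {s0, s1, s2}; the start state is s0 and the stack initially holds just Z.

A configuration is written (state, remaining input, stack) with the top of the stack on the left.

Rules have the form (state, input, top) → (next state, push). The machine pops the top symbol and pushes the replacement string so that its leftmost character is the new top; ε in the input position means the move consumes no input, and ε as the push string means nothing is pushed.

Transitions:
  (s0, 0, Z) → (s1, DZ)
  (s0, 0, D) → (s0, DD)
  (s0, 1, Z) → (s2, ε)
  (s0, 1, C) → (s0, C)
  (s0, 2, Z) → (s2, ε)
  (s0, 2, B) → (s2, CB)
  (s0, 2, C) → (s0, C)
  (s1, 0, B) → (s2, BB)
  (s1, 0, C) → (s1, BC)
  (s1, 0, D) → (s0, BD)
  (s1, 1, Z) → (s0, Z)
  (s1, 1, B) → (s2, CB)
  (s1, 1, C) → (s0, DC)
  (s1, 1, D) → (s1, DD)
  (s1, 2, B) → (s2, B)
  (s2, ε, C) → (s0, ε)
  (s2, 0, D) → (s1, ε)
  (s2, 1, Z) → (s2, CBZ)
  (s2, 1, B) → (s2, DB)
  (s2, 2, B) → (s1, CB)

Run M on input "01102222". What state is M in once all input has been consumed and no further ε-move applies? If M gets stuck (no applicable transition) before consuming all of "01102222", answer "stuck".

s0

(s0, 01102222, Z)
  read 0, top Z: go to s1, push DZ → (s1, 1102222, DZ)
  read 1, top D: go to s1, push DD → (s1, 102222, DDZ)
  read 1, top D: go to s1, push DD → (s1, 02222, DDDZ)
  read 0, top D: go to s0, push BD → (s0, 2222, BDDDZ)
  read 2, top B: go to s2, push CB → (s2, 222, CBDDDZ)
  ε-move, top C: go to s0, push ε → (s0, 222, BDDDZ)
  read 2, top B: go to s2, push CB → (s2, 22, CBDDDZ)
  ε-move, top C: go to s0, push ε → (s0, 22, BDDDZ)
  read 2, top B: go to s2, push CB → (s2, 2, CBDDDZ)
  ε-move, top C: go to s0, push ε → (s0, 2, BDDDZ)
  read 2, top B: go to s2, push CB → (s2, ε, CBDDDZ)
  ε-move, top C: go to s0, push ε → (s0, ε, BDDDZ)
All input consumed; M is in state s0.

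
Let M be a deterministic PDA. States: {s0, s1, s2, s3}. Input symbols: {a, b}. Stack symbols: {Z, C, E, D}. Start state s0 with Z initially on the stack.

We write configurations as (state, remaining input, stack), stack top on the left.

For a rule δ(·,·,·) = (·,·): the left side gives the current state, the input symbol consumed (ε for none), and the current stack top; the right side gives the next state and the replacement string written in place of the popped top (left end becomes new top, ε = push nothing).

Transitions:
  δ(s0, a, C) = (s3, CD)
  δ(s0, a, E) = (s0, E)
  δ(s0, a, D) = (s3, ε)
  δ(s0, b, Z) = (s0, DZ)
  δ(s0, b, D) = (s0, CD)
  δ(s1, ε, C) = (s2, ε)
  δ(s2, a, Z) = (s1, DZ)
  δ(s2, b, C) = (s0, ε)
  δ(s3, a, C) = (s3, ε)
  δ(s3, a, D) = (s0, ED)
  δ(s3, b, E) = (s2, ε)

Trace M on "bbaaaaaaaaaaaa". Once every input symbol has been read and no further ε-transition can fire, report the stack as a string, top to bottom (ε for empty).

EDDZ

(s0, bbaaaaaaaaaaaa, Z)
  read b, top Z: go to s0, push DZ → (s0, baaaaaaaaaaaa, DZ)
  read b, top D: go to s0, push CD → (s0, aaaaaaaaaaaa, CDZ)
  read a, top C: go to s3, push CD → (s3, aaaaaaaaaaa, CDDZ)
  read a, top C: go to s3, push ε → (s3, aaaaaaaaaa, DDZ)
  read a, top D: go to s0, push ED → (s0, aaaaaaaaa, EDDZ)
  read a, top E: go to s0, push E → (s0, aaaaaaaa, EDDZ)
  read a, top E: go to s0, push E → (s0, aaaaaaa, EDDZ)
  read a, top E: go to s0, push E → (s0, aaaaaa, EDDZ)
  read a, top E: go to s0, push E → (s0, aaaaa, EDDZ)
  read a, top E: go to s0, push E → (s0, aaaa, EDDZ)
  read a, top E: go to s0, push E → (s0, aaa, EDDZ)
  read a, top E: go to s0, push E → (s0, aa, EDDZ)
  read a, top E: go to s0, push E → (s0, a, EDDZ)
  read a, top E: go to s0, push E → (s0, ε, EDDZ)
All input consumed in state s0 with stack EDDZ.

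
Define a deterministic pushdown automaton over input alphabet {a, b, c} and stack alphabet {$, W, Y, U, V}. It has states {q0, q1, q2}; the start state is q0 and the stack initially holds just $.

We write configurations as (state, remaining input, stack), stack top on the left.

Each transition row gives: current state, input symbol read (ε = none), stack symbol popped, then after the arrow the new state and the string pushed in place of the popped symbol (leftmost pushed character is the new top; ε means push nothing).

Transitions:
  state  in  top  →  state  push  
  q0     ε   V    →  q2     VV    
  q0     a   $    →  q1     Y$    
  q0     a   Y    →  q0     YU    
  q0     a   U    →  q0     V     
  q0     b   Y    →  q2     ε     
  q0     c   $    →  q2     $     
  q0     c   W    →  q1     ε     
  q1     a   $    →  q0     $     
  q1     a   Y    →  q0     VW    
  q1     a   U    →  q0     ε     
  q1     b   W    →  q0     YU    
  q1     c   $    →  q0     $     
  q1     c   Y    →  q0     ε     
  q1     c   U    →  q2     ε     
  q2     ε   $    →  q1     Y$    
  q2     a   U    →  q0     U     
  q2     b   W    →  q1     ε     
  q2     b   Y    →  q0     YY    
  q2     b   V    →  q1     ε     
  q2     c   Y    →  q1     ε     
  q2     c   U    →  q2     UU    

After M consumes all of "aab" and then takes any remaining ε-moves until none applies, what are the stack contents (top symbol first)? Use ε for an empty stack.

(q0, aab, $)
  read a, top $: go to q1, push Y$ → (q1, ab, Y$)
  read a, top Y: go to q0, push VW → (q0, b, VW$)
  ε-move, top V: go to q2, push VV → (q2, b, VVW$)
  read b, top V: go to q1, push ε → (q1, ε, VW$)
All input consumed in state q1 with stack VW$.

VW$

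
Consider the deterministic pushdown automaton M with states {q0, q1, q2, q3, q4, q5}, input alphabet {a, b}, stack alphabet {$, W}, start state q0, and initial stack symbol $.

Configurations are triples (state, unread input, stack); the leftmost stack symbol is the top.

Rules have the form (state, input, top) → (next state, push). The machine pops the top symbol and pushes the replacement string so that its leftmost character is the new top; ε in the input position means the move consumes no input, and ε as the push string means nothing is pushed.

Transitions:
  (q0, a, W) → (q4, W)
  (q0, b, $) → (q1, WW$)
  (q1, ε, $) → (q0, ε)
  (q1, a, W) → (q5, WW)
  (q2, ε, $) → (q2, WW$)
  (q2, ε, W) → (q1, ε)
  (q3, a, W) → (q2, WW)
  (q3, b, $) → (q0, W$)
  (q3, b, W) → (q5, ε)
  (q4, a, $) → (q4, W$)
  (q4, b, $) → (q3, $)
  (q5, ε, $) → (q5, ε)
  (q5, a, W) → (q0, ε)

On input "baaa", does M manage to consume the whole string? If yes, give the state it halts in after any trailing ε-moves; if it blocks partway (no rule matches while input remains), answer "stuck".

q4

(q0, baaa, $)
  read b, top $: go to q1, push WW$ → (q1, aaa, WW$)
  read a, top W: go to q5, push WW → (q5, aa, WWW$)
  read a, top W: go to q0, push ε → (q0, a, WW$)
  read a, top W: go to q4, push W → (q4, ε, WW$)
All input consumed; M is in state q4.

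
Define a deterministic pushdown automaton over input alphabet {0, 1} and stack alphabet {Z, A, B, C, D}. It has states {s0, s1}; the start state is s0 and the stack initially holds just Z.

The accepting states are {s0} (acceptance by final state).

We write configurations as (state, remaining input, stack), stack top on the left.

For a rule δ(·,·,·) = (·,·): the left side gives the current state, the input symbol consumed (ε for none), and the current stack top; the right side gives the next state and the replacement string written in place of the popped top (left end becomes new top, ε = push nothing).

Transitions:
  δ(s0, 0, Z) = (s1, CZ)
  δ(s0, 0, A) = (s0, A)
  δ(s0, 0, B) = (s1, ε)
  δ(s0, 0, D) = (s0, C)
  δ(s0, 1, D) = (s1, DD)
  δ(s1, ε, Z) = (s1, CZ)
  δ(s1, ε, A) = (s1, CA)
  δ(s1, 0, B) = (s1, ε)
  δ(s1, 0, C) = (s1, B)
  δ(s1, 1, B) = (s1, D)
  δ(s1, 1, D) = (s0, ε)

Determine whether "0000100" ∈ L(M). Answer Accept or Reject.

(s0, 0000100, Z)
  read 0, top Z: go to s1, push CZ → (s1, 000100, CZ)
  read 0, top C: go to s1, push B → (s1, 00100, BZ)
  read 0, top B: go to s1, push ε → (s1, 0100, Z)
  ε-move, top Z: go to s1, push CZ → (s1, 0100, CZ)
  read 0, top C: go to s1, push B → (s1, 100, BZ)
  read 1, top B: go to s1, push D → (s1, 00, DZ)
No transition applies at (s1, 00, DZ); input not fully consumed.

Reject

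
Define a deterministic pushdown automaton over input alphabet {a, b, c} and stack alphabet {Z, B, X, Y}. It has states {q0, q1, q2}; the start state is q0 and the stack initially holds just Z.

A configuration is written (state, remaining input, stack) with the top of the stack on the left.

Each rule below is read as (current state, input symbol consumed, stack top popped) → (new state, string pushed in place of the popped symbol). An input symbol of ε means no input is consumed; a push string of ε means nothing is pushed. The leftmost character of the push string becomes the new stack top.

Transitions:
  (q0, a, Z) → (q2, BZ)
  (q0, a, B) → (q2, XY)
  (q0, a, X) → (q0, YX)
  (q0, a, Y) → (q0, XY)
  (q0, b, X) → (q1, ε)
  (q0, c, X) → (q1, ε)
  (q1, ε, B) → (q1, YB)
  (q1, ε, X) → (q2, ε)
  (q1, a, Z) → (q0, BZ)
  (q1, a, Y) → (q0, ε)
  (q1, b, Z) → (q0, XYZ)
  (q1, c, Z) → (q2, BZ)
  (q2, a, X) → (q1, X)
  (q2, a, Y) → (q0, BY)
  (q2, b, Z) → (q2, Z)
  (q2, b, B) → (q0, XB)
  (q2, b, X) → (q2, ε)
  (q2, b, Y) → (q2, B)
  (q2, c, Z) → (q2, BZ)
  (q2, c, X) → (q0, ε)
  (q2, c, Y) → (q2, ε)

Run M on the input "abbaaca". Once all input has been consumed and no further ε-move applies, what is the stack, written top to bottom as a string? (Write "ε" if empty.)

XYZ

(q0, abbaaca, Z) ⊢ (q2, bbaaca, BZ) ⊢ (q0, baaca, XBZ) ⊢ (q1, aaca, BZ) ⊢ (q1, aaca, YBZ) ⊢ (q0, aca, BZ) ⊢ (q2, ca, XYZ) ⊢ (q0, a, YZ) ⊢ (q0, ε, XYZ)
All input consumed in state q0 with stack XYZ.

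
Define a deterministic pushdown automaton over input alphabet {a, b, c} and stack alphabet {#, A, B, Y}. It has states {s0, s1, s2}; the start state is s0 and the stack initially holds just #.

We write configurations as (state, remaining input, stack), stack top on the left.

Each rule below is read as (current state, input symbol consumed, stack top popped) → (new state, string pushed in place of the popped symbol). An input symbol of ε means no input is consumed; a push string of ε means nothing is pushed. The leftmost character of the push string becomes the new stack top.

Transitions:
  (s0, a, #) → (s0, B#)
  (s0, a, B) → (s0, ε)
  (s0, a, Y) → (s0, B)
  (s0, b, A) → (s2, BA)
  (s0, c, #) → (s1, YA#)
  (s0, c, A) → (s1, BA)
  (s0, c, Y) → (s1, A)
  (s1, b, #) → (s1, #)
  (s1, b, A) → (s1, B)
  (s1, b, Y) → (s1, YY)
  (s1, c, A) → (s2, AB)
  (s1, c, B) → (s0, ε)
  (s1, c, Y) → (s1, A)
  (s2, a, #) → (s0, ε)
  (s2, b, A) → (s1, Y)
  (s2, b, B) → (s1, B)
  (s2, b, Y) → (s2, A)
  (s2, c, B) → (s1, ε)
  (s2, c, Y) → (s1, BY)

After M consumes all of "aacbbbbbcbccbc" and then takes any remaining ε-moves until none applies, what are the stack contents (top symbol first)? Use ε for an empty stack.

(s0, aacbbbbbcbccbc, #) ⊢ (s0, acbbbbbcbccbc, B#) ⊢ (s0, cbbbbbcbccbc, #) ⊢ (s1, bbbbbcbccbc, YA#) ⊢ (s1, bbbbcbccbc, YYA#) ⊢ (s1, bbbcbccbc, YYYA#) ⊢ (s1, bbcbccbc, YYYYA#) ⊢ (s1, bcbccbc, YYYYYA#) ⊢ (s1, cbccbc, YYYYYYA#) ⊢ (s1, bccbc, AYYYYYA#) ⊢ (s1, ccbc, BYYYYYA#) ⊢ (s0, cbc, YYYYYA#) ⊢ (s1, bc, AYYYYA#) ⊢ (s1, c, BYYYYA#) ⊢ (s0, ε, YYYYA#)
All input consumed in state s0 with stack YYYYA#.

YYYYA#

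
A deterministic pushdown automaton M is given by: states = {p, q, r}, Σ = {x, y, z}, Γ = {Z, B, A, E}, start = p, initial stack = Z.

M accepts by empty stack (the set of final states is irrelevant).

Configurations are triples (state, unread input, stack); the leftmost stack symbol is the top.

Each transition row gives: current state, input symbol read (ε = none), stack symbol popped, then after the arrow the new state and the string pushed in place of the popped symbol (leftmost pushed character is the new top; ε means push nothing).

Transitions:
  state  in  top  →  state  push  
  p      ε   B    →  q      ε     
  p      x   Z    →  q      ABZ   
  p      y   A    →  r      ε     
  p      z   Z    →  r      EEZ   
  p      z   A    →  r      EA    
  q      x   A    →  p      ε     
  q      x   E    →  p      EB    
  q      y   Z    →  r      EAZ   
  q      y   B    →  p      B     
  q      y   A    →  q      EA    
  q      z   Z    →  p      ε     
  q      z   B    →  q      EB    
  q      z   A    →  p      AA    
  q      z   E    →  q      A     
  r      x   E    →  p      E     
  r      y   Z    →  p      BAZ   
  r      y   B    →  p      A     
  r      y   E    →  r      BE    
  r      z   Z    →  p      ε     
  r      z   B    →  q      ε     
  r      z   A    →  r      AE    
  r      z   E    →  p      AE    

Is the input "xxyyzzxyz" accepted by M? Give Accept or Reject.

Accept

(p, xxyyzzxyz, Z)
  read x, top Z: go to q, push ABZ → (q, xyyzzxyz, ABZ)
  read x, top A: go to p, push ε → (p, yyzzxyz, BZ)
  ε-move, top B: go to q, push ε → (q, yyzzxyz, Z)
  read y, top Z: go to r, push EAZ → (r, yzzxyz, EAZ)
  read y, top E: go to r, push BE → (r, zzxyz, BEAZ)
  read z, top B: go to q, push ε → (q, zxyz, EAZ)
  read z, top E: go to q, push A → (q, xyz, AAZ)
  read x, top A: go to p, push ε → (p, yz, AZ)
  read y, top A: go to r, push ε → (r, z, Z)
  read z, top Z: go to p, push ε → (p, ε, ε)
All input consumed and the stack is empty.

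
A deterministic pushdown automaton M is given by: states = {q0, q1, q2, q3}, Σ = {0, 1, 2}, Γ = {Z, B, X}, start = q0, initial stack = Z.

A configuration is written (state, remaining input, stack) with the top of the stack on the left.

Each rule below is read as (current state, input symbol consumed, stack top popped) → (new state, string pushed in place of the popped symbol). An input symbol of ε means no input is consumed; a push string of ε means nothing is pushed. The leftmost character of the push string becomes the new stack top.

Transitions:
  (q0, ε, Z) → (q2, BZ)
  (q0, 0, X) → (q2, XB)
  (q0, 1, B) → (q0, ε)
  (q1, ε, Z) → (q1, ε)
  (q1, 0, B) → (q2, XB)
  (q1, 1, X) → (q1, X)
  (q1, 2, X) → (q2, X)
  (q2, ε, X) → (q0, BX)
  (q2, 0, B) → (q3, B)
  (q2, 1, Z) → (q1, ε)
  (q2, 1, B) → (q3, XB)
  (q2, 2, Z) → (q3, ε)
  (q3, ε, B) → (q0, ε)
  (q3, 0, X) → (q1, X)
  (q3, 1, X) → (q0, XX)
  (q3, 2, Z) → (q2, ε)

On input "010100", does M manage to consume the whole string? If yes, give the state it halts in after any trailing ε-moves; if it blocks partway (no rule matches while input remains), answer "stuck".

stuck

(q0, 010100, Z) ⊢ (q2, 010100, BZ) ⊢ (q3, 10100, BZ) ⊢ (q0, 10100, Z) ⊢ (q2, 10100, BZ) ⊢ (q3, 0100, XBZ) ⊢ (q1, 100, XBZ) ⊢ (q1, 00, XBZ)
No transition for (q1, 0, top X); M blocks with input 00 remaining.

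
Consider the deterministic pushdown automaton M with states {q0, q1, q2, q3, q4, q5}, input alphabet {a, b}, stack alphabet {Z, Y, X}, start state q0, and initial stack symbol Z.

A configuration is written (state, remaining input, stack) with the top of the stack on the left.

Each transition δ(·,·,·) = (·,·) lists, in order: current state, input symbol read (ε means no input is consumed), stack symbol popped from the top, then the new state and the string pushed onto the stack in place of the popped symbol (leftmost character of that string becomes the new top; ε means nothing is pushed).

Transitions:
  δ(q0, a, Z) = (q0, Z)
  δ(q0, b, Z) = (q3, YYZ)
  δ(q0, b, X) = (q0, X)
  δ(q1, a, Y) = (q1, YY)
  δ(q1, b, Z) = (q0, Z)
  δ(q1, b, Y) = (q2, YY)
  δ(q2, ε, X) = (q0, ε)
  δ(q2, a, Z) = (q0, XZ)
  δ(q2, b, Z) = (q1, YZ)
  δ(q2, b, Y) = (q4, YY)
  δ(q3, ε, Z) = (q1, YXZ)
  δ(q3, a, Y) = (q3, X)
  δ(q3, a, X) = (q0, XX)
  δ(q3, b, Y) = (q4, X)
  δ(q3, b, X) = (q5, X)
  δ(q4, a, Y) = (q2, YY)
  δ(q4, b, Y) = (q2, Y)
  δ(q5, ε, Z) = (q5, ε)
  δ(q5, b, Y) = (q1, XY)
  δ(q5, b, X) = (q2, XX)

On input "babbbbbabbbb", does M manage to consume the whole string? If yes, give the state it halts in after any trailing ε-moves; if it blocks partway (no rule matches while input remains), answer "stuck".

(q0, babbbbbabbbb, Z)
  read b, top Z: go to q3, push YYZ → (q3, abbbbbabbbb, YYZ)
  read a, top Y: go to q3, push X → (q3, bbbbbabbbb, XYZ)
  read b, top X: go to q5, push X → (q5, bbbbabbbb, XYZ)
  read b, top X: go to q2, push XX → (q2, bbbabbbb, XXYZ)
  ε-move, top X: go to q0, push ε → (q0, bbbabbbb, XYZ)
  read b, top X: go to q0, push X → (q0, bbabbbb, XYZ)
  read b, top X: go to q0, push X → (q0, babbbb, XYZ)
  read b, top X: go to q0, push X → (q0, abbbb, XYZ)
No transition for (q0, a, top X); M blocks with input abbbb remaining.

stuck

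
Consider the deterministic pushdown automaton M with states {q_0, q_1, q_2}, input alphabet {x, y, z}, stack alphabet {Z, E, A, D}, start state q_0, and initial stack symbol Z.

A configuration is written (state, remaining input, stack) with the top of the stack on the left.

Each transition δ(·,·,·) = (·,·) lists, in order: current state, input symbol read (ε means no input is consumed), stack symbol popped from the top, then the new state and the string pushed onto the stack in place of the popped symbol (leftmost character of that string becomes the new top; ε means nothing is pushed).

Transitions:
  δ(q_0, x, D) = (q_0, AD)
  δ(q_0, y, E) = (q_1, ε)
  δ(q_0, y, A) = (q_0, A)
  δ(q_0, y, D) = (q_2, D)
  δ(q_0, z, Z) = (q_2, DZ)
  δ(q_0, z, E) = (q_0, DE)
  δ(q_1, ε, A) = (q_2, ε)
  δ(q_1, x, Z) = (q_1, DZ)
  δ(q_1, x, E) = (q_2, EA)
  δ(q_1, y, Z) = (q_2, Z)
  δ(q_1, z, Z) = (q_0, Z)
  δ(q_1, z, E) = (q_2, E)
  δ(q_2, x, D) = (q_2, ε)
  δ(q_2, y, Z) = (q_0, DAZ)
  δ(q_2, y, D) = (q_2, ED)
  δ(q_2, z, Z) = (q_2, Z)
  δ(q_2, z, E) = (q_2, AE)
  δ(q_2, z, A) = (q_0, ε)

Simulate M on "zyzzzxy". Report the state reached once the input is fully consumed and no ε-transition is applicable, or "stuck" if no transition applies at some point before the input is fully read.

q_0

(q_0, zyzzzxy, Z)
  read z, top Z: go to q_2, push DZ → (q_2, yzzzxy, DZ)
  read y, top D: go to q_2, push ED → (q_2, zzzxy, EDZ)
  read z, top E: go to q_2, push AE → (q_2, zzxy, AEDZ)
  read z, top A: go to q_0, push ε → (q_0, zxy, EDZ)
  read z, top E: go to q_0, push DE → (q_0, xy, DEDZ)
  read x, top D: go to q_0, push AD → (q_0, y, ADEDZ)
  read y, top A: go to q_0, push A → (q_0, ε, ADEDZ)
All input consumed; M is in state q_0.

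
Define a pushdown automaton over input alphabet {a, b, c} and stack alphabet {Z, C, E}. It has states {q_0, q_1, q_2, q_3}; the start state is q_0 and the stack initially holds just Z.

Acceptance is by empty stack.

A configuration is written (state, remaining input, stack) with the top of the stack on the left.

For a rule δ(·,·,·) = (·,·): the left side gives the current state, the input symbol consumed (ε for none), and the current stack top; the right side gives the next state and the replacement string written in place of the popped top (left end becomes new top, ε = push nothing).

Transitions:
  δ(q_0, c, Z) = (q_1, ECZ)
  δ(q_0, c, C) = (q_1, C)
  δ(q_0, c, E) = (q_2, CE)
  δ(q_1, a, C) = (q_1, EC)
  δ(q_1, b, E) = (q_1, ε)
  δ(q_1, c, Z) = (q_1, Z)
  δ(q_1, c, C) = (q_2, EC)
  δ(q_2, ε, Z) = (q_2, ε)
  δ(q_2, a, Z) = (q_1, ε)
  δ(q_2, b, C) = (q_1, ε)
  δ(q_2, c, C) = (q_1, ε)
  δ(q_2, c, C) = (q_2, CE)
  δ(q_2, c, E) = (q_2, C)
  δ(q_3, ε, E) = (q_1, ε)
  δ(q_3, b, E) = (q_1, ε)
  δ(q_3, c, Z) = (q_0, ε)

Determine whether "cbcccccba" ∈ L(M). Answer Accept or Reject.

Reject

No computation consumes all input and empties the stack.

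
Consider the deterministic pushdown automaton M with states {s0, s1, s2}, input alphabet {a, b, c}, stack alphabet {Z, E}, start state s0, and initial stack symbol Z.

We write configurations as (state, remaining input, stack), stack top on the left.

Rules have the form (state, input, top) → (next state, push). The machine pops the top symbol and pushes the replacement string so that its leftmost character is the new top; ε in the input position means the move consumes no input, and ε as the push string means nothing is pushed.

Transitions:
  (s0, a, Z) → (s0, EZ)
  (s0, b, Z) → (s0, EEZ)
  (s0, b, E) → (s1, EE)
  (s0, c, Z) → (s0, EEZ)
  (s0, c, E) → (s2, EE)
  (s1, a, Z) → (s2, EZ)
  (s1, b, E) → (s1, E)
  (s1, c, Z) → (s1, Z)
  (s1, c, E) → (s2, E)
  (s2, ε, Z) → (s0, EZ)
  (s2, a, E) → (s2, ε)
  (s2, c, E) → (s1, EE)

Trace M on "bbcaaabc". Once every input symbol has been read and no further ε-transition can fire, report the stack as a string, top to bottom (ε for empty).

(s0, bbcaaabc, Z) ⊢ (s0, bcaaabc, EEZ) ⊢ (s1, caaabc, EEEZ) ⊢ (s2, aaabc, EEEZ) ⊢ (s2, aabc, EEZ) ⊢ (s2, abc, EZ) ⊢ (s2, bc, Z) ⊢ (s0, bc, EZ) ⊢ (s1, c, EEZ) ⊢ (s2, ε, EEZ)
All input consumed in state s2 with stack EEZ.

EEZ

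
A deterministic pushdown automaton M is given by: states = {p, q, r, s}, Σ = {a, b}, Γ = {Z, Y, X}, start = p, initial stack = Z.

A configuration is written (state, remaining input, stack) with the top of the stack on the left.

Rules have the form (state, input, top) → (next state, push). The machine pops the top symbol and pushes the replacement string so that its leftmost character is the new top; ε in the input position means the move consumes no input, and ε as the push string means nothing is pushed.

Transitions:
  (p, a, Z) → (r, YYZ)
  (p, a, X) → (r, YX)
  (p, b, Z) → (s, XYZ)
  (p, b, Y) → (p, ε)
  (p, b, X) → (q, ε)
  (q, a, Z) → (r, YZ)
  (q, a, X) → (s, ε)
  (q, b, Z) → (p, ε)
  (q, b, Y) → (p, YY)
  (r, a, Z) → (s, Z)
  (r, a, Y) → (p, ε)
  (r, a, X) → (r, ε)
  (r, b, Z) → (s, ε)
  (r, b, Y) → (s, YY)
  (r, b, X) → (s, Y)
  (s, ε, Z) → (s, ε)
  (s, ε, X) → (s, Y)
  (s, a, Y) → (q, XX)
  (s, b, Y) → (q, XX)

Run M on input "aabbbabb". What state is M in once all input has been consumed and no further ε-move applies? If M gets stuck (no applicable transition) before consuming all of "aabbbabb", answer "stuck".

stuck

(p, aabbbabb, Z)
  read a, top Z: go to r, push YYZ → (r, abbbabb, YYZ)
  read a, top Y: go to p, push ε → (p, bbbabb, YZ)
  read b, top Y: go to p, push ε → (p, bbabb, Z)
  read b, top Z: go to s, push XYZ → (s, babb, XYZ)
  ε-move, top X: go to s, push Y → (s, babb, YYZ)
  read b, top Y: go to q, push XX → (q, abb, XXYZ)
  read a, top X: go to s, push ε → (s, bb, XYZ)
  ε-move, top X: go to s, push Y → (s, bb, YYZ)
  read b, top Y: go to q, push XX → (q, b, XXYZ)
No transition for (q, b, top X); M blocks with input b remaining.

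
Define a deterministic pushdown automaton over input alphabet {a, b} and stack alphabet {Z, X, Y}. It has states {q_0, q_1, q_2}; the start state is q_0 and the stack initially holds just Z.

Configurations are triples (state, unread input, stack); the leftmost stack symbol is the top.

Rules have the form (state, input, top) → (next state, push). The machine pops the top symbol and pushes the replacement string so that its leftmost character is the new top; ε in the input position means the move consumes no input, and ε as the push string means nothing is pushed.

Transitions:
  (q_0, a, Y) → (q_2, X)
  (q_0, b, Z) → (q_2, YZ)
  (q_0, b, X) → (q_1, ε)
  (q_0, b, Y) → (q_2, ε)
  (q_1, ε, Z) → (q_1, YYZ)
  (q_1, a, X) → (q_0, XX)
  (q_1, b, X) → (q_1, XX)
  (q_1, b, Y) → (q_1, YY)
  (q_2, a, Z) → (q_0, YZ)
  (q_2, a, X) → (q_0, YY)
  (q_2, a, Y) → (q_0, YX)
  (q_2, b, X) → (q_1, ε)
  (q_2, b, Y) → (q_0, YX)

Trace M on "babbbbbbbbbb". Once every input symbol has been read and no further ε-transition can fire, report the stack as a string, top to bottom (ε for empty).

YYYYYYYYYYZ

(q_0, babbbbbbbbbb, Z) ⊢ (q_2, abbbbbbbbbb, YZ) ⊢ (q_0, bbbbbbbbbb, YXZ) ⊢ (q_2, bbbbbbbbb, XZ) ⊢ (q_1, bbbbbbbb, Z) ⊢ (q_1, bbbbbbbb, YYZ) ⊢ (q_1, bbbbbbb, YYYZ) ⊢ (q_1, bbbbbb, YYYYZ) ⊢ (q_1, bbbbb, YYYYYZ) ⊢ (q_1, bbbb, YYYYYYZ) ⊢ (q_1, bbb, YYYYYYYZ) ⊢ (q_1, bb, YYYYYYYYZ) ⊢ (q_1, b, YYYYYYYYYZ) ⊢ (q_1, ε, YYYYYYYYYYZ)
All input consumed in state q_1 with stack YYYYYYYYYYZ.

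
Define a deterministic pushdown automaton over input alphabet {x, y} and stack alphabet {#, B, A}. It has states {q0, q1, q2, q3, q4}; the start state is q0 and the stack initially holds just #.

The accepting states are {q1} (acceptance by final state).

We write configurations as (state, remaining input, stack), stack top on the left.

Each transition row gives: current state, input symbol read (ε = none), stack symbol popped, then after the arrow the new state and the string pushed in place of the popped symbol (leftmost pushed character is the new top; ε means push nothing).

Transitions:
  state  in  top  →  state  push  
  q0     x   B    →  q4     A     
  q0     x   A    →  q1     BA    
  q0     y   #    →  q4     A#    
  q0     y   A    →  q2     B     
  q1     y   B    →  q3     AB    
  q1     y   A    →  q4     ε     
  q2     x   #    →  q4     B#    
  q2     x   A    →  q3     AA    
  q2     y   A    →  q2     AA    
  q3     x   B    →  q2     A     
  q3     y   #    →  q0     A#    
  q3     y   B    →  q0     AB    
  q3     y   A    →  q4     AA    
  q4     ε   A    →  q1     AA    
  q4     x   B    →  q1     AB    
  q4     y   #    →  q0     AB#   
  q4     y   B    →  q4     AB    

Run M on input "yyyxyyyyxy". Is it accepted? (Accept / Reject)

(q0, yyyxyyyyxy, #)
  read y, top #: go to q4, push A# → (q4, yyxyyyyxy, A#)
  ε-move, top A: go to q1, push AA → (q1, yyxyyyyxy, AA#)
  read y, top A: go to q4, push ε → (q4, yxyyyyxy, A#)
  ε-move, top A: go to q1, push AA → (q1, yxyyyyxy, AA#)
  read y, top A: go to q4, push ε → (q4, xyyyyxy, A#)
  ε-move, top A: go to q1, push AA → (q1, xyyyyxy, AA#)
No transition applies at (q1, xyyyyxy, AA#); input not fully consumed.

Reject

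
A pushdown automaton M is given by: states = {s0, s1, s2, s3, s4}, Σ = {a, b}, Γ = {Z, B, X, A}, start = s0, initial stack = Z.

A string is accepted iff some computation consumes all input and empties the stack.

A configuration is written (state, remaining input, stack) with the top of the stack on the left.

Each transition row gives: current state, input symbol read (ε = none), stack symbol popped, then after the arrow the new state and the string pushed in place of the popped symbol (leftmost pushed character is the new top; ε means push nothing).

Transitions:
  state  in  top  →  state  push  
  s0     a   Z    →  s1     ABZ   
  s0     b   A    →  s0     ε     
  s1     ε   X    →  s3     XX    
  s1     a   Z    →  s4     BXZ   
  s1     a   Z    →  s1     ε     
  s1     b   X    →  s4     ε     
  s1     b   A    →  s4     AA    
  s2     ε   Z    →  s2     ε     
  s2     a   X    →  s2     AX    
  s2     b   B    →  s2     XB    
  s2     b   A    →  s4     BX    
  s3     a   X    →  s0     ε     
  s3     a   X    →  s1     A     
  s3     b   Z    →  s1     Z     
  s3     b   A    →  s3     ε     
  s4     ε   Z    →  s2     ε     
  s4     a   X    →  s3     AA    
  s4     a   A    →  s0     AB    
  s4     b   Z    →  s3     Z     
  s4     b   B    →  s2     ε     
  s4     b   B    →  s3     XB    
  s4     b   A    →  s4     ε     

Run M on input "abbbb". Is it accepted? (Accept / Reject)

Accept

One accepting computation: (s0, abbbb, Z) ⊢ (s1, bbbb, ABZ) ⊢ (s4, bbb, AABZ) ⊢ (s4, bb, ABZ) ⊢ (s4, b, BZ) ⊢ (s2, ε, Z) ⊢ (s2, ε, ε)
All input consumed and the stack is empty.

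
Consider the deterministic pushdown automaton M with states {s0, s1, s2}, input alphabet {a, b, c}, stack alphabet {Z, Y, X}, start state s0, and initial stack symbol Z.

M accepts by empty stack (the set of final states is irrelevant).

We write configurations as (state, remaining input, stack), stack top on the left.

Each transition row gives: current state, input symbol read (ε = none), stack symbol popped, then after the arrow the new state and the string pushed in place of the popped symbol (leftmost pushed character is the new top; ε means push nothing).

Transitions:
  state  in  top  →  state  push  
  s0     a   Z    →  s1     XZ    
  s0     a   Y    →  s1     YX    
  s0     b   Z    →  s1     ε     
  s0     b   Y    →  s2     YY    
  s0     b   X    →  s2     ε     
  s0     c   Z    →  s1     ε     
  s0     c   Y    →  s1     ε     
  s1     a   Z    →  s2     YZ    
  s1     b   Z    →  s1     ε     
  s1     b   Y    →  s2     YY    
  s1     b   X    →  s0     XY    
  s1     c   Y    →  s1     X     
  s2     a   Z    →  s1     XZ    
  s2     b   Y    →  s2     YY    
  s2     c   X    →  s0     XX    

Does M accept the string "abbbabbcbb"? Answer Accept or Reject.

(s0, abbbabbcbb, Z) ⊢ (s1, bbbabbcbb, XZ) ⊢ (s0, bbabbcbb, XYZ) ⊢ (s2, babbcbb, YZ) ⊢ (s2, abbcbb, YYZ)
No transition applies at (s2, abbcbb, YYZ); input not fully consumed.

Reject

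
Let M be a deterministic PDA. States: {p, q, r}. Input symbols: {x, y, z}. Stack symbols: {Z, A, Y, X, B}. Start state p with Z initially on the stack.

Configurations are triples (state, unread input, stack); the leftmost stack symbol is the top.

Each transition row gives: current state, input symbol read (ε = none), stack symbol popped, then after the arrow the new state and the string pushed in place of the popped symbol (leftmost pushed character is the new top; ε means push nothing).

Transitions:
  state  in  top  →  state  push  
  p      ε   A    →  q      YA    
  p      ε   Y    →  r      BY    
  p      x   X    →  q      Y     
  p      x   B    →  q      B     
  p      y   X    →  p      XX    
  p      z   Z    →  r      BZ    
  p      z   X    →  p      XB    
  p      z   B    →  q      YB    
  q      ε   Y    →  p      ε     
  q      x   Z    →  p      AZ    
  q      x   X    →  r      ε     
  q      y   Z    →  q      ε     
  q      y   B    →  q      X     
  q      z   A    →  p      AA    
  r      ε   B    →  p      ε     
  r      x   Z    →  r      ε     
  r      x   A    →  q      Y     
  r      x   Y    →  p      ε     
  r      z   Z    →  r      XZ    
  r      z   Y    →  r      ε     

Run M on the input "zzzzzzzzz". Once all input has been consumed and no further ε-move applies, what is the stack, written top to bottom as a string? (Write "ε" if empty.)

(p, zzzzzzzzz, Z)
  read z, top Z: go to r, push BZ → (r, zzzzzzzz, BZ)
  ε-move, top B: go to p, push ε → (p, zzzzzzzz, Z)
  read z, top Z: go to r, push BZ → (r, zzzzzzz, BZ)
  ε-move, top B: go to p, push ε → (p, zzzzzzz, Z)
  read z, top Z: go to r, push BZ → (r, zzzzzz, BZ)
  ε-move, top B: go to p, push ε → (p, zzzzzz, Z)
  read z, top Z: go to r, push BZ → (r, zzzzz, BZ)
  ε-move, top B: go to p, push ε → (p, zzzzz, Z)
  read z, top Z: go to r, push BZ → (r, zzzz, BZ)
  ε-move, top B: go to p, push ε → (p, zzzz, Z)
  read z, top Z: go to r, push BZ → (r, zzz, BZ)
  ε-move, top B: go to p, push ε → (p, zzz, Z)
  read z, top Z: go to r, push BZ → (r, zz, BZ)
  ε-move, top B: go to p, push ε → (p, zz, Z)
  read z, top Z: go to r, push BZ → (r, z, BZ)
  ε-move, top B: go to p, push ε → (p, z, Z)
  read z, top Z: go to r, push BZ → (r, ε, BZ)
  ε-move, top B: go to p, push ε → (p, ε, Z)
All input consumed in state p with stack Z.

Z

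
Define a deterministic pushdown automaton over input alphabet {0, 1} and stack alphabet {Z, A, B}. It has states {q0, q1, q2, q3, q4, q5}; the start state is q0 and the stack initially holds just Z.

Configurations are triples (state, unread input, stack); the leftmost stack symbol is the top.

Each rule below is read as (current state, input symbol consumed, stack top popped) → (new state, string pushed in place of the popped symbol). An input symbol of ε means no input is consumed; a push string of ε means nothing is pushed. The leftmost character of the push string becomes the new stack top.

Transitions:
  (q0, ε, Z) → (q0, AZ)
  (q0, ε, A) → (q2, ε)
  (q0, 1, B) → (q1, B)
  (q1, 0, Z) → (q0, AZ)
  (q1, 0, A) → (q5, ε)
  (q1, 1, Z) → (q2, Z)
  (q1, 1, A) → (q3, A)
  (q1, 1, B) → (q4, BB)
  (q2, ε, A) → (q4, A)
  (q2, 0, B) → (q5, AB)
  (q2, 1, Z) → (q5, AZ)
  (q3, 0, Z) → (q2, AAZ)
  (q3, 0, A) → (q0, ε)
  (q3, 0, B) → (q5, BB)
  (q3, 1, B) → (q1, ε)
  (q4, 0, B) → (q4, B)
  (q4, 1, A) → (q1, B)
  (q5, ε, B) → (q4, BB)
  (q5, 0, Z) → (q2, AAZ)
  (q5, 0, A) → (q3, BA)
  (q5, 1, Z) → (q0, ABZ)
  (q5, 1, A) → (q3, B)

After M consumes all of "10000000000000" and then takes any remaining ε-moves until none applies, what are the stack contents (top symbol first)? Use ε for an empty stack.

BBBAZ

(q0, 10000000000000, Z)
  ε-move, top Z: go to q0, push AZ → (q0, 10000000000000, AZ)
  ε-move, top A: go to q2, push ε → (q2, 10000000000000, Z)
  read 1, top Z: go to q5, push AZ → (q5, 0000000000000, AZ)
  read 0, top A: go to q3, push BA → (q3, 000000000000, BAZ)
  read 0, top B: go to q5, push BB → (q5, 00000000000, BBAZ)
  ε-move, top B: go to q4, push BB → (q4, 00000000000, BBBAZ)
  read 0, top B: go to q4, push B → (q4, 0000000000, BBBAZ)
  read 0, top B: go to q4, push B → (q4, 000000000, BBBAZ)
  read 0, top B: go to q4, push B → (q4, 00000000, BBBAZ)
  read 0, top B: go to q4, push B → (q4, 0000000, BBBAZ)
  read 0, top B: go to q4, push B → (q4, 000000, BBBAZ)
  read 0, top B: go to q4, push B → (q4, 00000, BBBAZ)
  read 0, top B: go to q4, push B → (q4, 0000, BBBAZ)
  read 0, top B: go to q4, push B → (q4, 000, BBBAZ)
  read 0, top B: go to q4, push B → (q4, 00, BBBAZ)
  read 0, top B: go to q4, push B → (q4, 0, BBBAZ)
  read 0, top B: go to q4, push B → (q4, ε, BBBAZ)
All input consumed in state q4 with stack BBBAZ.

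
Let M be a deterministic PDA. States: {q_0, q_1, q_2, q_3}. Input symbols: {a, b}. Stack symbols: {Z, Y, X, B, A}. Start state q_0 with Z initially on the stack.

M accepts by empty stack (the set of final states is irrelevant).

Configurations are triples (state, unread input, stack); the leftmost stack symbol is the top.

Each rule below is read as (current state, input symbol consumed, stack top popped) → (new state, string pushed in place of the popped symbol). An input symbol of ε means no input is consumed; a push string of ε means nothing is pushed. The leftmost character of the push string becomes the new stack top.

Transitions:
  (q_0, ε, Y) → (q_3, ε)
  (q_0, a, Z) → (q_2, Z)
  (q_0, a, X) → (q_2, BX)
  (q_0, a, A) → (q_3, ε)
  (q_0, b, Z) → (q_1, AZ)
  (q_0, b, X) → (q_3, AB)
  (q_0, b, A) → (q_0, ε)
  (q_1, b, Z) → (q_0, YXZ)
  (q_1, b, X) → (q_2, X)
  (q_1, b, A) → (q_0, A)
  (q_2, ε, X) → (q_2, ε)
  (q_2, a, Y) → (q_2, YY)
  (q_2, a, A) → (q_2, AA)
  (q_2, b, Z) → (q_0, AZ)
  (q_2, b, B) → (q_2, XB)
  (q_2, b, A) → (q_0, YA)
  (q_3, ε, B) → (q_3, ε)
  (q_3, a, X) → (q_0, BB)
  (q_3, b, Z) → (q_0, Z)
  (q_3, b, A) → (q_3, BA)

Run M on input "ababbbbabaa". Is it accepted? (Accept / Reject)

Reject

(q_0, ababbbbabaa, Z) ⊢ (q_2, babbbbabaa, Z) ⊢ (q_0, abbbbabaa, AZ) ⊢ (q_3, bbbbabaa, Z) ⊢ (q_0, bbbabaa, Z) ⊢ (q_1, bbabaa, AZ) ⊢ (q_0, babaa, AZ) ⊢ (q_0, abaa, Z) ⊢ (q_2, baa, Z) ⊢ (q_0, aa, AZ) ⊢ (q_3, a, Z)
No transition applies at (q_3, a, Z); input not fully consumed.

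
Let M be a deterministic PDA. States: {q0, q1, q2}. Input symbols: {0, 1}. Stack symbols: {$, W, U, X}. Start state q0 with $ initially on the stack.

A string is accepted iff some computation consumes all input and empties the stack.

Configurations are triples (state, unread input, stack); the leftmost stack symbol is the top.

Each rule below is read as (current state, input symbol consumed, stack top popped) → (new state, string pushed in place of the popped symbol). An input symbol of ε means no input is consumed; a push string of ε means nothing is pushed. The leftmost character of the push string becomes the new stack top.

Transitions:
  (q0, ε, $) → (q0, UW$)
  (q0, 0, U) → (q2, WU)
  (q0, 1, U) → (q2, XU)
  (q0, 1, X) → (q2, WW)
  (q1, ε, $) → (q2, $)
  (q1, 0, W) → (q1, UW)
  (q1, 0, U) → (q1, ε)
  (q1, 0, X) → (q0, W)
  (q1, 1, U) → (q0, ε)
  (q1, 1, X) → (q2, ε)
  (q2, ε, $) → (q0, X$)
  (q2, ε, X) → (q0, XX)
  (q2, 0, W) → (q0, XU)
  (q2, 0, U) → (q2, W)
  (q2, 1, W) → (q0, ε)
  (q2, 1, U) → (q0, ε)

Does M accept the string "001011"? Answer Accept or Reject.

(q0, 001011, $) ⊢ (q0, 001011, UW$) ⊢ (q2, 01011, WUW$) ⊢ (q0, 1011, XUUW$) ⊢ (q2, 011, WWUUW$) ⊢ (q0, 11, XUWUUW$) ⊢ (q2, 1, WWUWUUW$) ⊢ (q0, ε, WUWUUW$)
All input consumed; stack is WUWUUW$, not empty, and no further ε-move applies.

Reject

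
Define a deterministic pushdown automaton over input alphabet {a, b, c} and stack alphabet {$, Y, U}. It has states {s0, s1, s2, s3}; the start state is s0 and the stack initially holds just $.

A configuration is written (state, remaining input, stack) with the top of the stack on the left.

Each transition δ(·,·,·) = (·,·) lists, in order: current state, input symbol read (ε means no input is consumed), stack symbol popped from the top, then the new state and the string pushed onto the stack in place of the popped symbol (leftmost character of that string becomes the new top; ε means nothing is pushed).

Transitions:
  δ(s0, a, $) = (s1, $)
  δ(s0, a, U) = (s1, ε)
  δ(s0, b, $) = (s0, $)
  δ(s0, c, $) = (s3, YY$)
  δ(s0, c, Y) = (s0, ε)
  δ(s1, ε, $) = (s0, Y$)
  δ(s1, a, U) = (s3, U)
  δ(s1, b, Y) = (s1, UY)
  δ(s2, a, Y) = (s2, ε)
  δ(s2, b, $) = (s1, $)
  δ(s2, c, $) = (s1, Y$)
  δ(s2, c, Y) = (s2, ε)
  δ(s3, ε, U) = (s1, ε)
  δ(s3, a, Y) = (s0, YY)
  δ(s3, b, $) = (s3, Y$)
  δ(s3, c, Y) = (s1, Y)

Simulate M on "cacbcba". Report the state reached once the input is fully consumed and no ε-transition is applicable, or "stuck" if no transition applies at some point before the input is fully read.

stuck

(s0, cacbcba, $)
  read c, top $: go to s3, push YY$ → (s3, acbcba, YY$)
  read a, top Y: go to s0, push YY → (s0, cbcba, YYY$)
  read c, top Y: go to s0, push ε → (s0, bcba, YY$)
No transition for (s0, b, top Y); M blocks with input bcba remaining.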